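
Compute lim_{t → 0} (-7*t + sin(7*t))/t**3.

Direct substitution gives 0/0.
Apply L'Hôpital: lim (7*cos(7*t) - 7)/(3*t^2), still 0/0.
Apply L'Hôpital: lim (-49*sin(7*t))/(6*t), still 0/0.
After 3 applications of L'Hôpital's rule the quotient is (-343*cos(7*t))/(6); substituting t = 0 gives -343/6.

-343/6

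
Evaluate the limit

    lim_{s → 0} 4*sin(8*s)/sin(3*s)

Substitution gives 0/0.
Divide numerator and denominator by s: sin(8s)/s → 8 and sin(3s)/s → 3, so the limit is 4·8/3 = 32/3.

32/3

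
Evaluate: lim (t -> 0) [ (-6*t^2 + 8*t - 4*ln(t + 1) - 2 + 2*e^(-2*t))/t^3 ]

-4

Substitution gives 0/0 (the numerator vanishes to order 3).
Expand each term to order t^3: the coefficient of t^3 in 2·e^(-2t) is -8/3 and in -4·ln(1 + t) is -4/3.
Lower-order terms cancel with the polynomial part, so the numerator is (-4)·t^3 + o(t^3), and the limit is (-4)/(1) = -4.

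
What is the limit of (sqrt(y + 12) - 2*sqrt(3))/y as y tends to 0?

Substitution gives 0/0. Multiply numerator and denominator by the conjugate √(12 + y) + √12.
The numerator becomes (12 + y) − 12 = y, so the expression simplifies to 1/(√(12 + y) + √12).
Letting y → 0 gives 1/(2√12) = √(3)/12.

√(3)/12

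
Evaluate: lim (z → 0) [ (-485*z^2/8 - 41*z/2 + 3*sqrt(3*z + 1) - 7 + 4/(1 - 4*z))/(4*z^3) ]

Substitution gives 0/0; apply L'Hôpital's rule 3 times.
After differentiating numerator and denominator 3 times the quotient is (1536/(4*z - 1)^4 + 243/(8*(3*z + 1)^(5/2)))/(24); at z = 0 this is 4177/64.

4177/64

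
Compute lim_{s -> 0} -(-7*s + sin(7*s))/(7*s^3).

49/6

Direct substitution gives 0/0.
Apply L'Hôpital: lim (7*cos(7*s) - 7)/(-21*s^2), still 0/0.
Apply L'Hôpital: lim (-49*sin(7*s))/(-42*s), still 0/0.
After 3 applications of L'Hôpital's rule the quotient is (-343*cos(7*s))/(-42); substituting s = 0 gives 49/6.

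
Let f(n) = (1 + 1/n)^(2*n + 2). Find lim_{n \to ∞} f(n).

e^(2)

Let L be the limit and take ln: ln L = lim (2n + 2)·ln(1 + 1/n) = lim (2n + 2)·(1/n + O(1/n²)) = 2.
Hence L = e^(2).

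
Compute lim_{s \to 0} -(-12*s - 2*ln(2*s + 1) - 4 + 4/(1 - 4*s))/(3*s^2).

Substitution gives 0/0 (the numerator vanishes to order 2).
Expand each term to order s^2: the coefficient of s^2 in 4·1/(1 - 4s) is 64 and in -2·ln(1 + 2s) is 4.
Lower-order terms cancel with the polynomial part, so the numerator is (68)·s^2 + o(s^2), and the limit is (68)/(-3) = -68/3.

-68/3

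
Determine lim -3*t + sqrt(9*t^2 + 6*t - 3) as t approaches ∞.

An ∞ − ∞ form. Rationalising with the conjugate, the difference becomes (6t - 3) / (√(9*t^2 + 6*t - 3) + 3t).
For large t the denominator behaves like 2·3t, so the quotient tends to 6/6 = 1.

1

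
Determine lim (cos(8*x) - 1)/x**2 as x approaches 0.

Direct substitution gives 0/0.
Apply L'Hôpital: lim (-8*sin(8*x))/(2*x), still 0/0.
After 2 applications of L'Hôpital's rule the quotient is (-64*cos(8*x))/(2); substituting x = 0 gives -32.

-32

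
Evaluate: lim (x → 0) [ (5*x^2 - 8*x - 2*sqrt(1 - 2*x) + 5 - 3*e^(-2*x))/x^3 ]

Substitution gives 0/0 (the numerator vanishes to order 3).
Expand each term to order x^3: the coefficient of x^3 in -3·e^(-2x) is 4 and in -2·√(1 - 2x) is 1.
Lower-order terms cancel with the polynomial part, so the numerator is (5)·x^3 + o(x^3), and the limit is (5)/(1) = 5.

5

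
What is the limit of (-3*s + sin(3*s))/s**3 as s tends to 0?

-9/2

Direct substitution gives 0/0.
Apply L'Hôpital: lim (3*cos(3*s) - 3)/(3*s^2), still 0/0.
Apply L'Hôpital: lim (-9*sin(3*s))/(6*s), still 0/0.
After 3 applications of L'Hôpital's rule the quotient is (-27*cos(3*s))/(6); substituting s = 0 gives -9/2.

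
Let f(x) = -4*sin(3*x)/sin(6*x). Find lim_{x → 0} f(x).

-2

Substitution gives 0/0.
Divide numerator and denominator by x: sin(3x)/x → 3 and sin(6x)/x → 6, so the limit is -4·3/6 = -2.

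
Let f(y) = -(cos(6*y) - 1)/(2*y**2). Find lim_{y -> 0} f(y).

Direct substitution gives 0/0.
Apply L'Hôpital: lim (-6*sin(6*y))/(-4*y), still 0/0.
After 2 applications of L'Hôpital's rule the quotient is (-36*cos(6*y))/(-4); substituting y = 0 gives 9.

9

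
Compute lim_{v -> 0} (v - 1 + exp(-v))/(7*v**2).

1/14

Direct substitution gives 0/0.
Apply L'Hôpital: lim (1 - e^(-v))/(14*v), still 0/0.
After 2 applications of L'Hôpital's rule the quotient is (e^(-v))/(14); substituting v = 0 gives 1/14.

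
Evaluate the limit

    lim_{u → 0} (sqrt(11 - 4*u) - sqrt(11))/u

-2*√(11)/11

Substitution gives 0/0. Multiply numerator and denominator by the conjugate √(11 - 4u) + √11.
The numerator becomes (11 - 4u) − 11 = -4u, so the expression simplifies to -4/(√(11 - 4u) + √11).
Letting u → 0 gives -4/(2√11) = -2*√(11)/11.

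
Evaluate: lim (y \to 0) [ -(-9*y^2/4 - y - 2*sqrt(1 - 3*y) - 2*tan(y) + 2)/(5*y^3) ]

-13/24

Substitution gives 0/0 (the numerator vanishes to order 3).
Expand each term to order y^3: the coefficient of y^3 in -2·tan(y) is -2/3 and in -2·√(1 - 3y) is 27/8.
Lower-order terms cancel with the polynomial part, so the numerator is (65/24)·y^3 + o(y^3), and the limit is (65/24)/(-5) = -13/24.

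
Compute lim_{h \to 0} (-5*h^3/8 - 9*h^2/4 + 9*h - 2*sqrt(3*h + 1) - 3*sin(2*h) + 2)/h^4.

Substitution gives 0/0 (the numerator vanishes to order 4).
Expand each term to order h^4: the coefficient of h^4 in -3·sin(2h) is 0 and in -2·√(1 + 3h) is 405/64.
Lower-order terms cancel with the polynomial part, so the numerator is (405/64)·h^4 + o(h^4), and the limit is (405/64)/(1) = 405/64.

405/64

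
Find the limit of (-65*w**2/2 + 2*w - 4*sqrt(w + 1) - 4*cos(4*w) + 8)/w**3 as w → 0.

-1/4

Substitution gives 0/0 (the numerator vanishes to order 3).
Expand each term to order w^3: the coefficient of w^3 in -4·cos(4w) is 0 and in -4·√(1 + w) is -1/4.
Lower-order terms cancel with the polynomial part, so the numerator is (-1/4)·w^3 + o(w^3), and the limit is (-1/4)/(1) = -1/4.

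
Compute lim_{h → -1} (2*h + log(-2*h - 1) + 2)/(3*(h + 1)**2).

-2/3

Direct substitution gives 0/0.
Apply L'Hôpital: lim (2 - 2/(-2*h - 1))/(6*h + 6), still 0/0.
After 2 applications of L'Hôpital's rule the quotient is (-4/(-2*h - 1)^2)/(6); substituting h = -1 gives -2/3.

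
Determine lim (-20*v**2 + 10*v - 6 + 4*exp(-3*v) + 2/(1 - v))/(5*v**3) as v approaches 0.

Substitution gives 0/0; apply L'Hôpital's rule 3 times.
After differentiating numerator and denominator 3 times the quotient is (-108*e^(-3*v) + 12/(v - 1)^4)/(30); at v = 0 this is -16/5.

-16/5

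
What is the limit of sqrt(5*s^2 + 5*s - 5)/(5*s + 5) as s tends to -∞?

For large |s|, √(5*s^2 + 5*s - 5) ≈ √5·|s| and the denominator ≈ 5s.
Since s → −∞, |s| = −s, giving −√5/(5) = -√(5)/5.

-√(5)/5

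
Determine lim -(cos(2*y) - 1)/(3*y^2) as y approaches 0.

2/3

Direct substitution gives 0/0.
Apply L'Hôpital: lim (-2*sin(2*y))/(-6*y), still 0/0.
After 2 applications of L'Hôpital's rule the quotient is (-4*cos(2*y))/(-6); substituting y = 0 gives 2/3.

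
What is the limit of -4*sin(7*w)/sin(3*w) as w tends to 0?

Substitution gives 0/0.
Divide numerator and denominator by w: sin(7w)/w → 7 and sin(3w)/w → 3, so the limit is -4·7/3 = -28/3.

-28/3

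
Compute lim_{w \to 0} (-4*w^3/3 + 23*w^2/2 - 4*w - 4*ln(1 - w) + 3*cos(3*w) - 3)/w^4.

Substitution gives 0/0 (the numerator vanishes to order 4).
Expand each term to order w^4: the coefficient of w^4 in -4·ln(1 - w) is 1 and in 3·cos(3w) is 81/8.
Lower-order terms cancel with the polynomial part, so the numerator is (89/8)·w^4 + o(w^4), and the limit is (89/8)/(1) = 89/8.

89/8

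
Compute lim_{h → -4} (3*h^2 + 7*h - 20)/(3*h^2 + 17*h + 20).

Since h = -4 makes numerator and denominator zero, (h + 4) divides both.
Cancelling it gives (3*h - 5)/(3*h + 5); now plug in h = -4 to get 17/7.

17/7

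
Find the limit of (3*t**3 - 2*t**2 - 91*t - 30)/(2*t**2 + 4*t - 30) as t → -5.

-77/8

Since t = -5 makes numerator and denominator zero, (t + 5) divides both.
Cancelling it gives (3*t^2 - 17*t - 6)/(2*t - 6); now plug in t = -5 to get -77/8.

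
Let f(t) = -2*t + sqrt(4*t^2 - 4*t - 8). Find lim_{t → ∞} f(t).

An ∞ − ∞ form. Rationalising with the conjugate, the difference becomes (-4t - 8) / (√(4*t^2 - 4*t - 8) + 2t).
For large t the denominator behaves like 2·2t, so the quotient tends to -4/4 = -1.

-1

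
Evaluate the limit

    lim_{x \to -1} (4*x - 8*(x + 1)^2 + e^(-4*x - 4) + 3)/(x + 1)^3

-32/3

Direct substitution gives 0/0.
Apply L'Hôpital: lim (-16*x - 4*e^(-4*x - 4) - 12)/(3*(x + 1)^2), still 0/0.
Apply L'Hôpital: lim (16*e^(-4*x - 4) - 16)/(6*x + 6), still 0/0.
After 3 applications of L'Hôpital's rule the quotient is (-64*e^(-4*x - 4))/(6); substituting x = -1 gives -32/3.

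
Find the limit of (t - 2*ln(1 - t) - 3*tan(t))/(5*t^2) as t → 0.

Substitution gives 0/0 (the numerator vanishes to order 2).
Expand each term to order t^2: the coefficient of t^2 in -3·tan(t) is 0 and in -2·ln(1 - t) is 1.
Lower-order terms cancel with the polynomial part, so the numerator is (1)·t^2 + o(t^2), and the limit is (1)/(5) = 1/5.

1/5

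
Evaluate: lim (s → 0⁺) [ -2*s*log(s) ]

0

This is a 0·(−∞) form. Rewrite as -2·ln(s) / s^(−1) and apply L'Hôpital:
the derivative quotient is -2·(1/s) / (−1·s^(−2)) = (2/1)·s^1 → 0.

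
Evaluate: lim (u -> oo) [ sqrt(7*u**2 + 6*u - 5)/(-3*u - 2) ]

For large |u|, √(7*u^2 + 6*u - 5) ≈ √7·|u| and the denominator ≈ -3u.
Since u → +∞, |u| = u, giving √7/(-3) = -√(7)/3.

-√(7)/3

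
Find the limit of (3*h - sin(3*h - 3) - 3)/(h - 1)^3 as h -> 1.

Direct substitution gives 0/0.
Apply L'Hôpital: lim (3 - 3*cos(3*h - 3))/(3*(h - 1)^2), still 0/0.
Apply L'Hôpital: lim (9*sin(3*h - 3))/(6*h - 6), still 0/0.
After 3 applications of L'Hôpital's rule the quotient is (27*cos(3*h - 3))/(6); substituting h = 1 gives 9/2.

9/2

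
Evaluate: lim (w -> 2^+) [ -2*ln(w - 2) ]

∞

As w → 2⁺, w - 2 → 0⁺ and ln(w - 2) → −∞.
Multiplying by -2 gives ∞.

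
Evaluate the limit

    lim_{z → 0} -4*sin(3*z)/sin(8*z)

Substitution gives 0/0.
Divide numerator and denominator by z: sin(3z)/z → 3 and sin(8z)/z → 8, so the limit is -4·3/8 = -3/2.

-3/2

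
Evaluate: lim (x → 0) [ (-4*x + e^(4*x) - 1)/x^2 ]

8

Direct substitution gives 0/0.
Apply L'Hôpital: lim (4*e^(4*x) - 4)/(2*x), still 0/0.
After 2 applications of L'Hôpital's rule the quotient is (16*e^(4*x))/(2); substituting x = 0 gives 8.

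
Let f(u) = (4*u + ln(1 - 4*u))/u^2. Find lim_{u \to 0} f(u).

-8

Direct substitution gives 0/0.
Apply L'Hôpital: lim (4 - 4/(1 - 4*u))/(2*u), still 0/0.
After 2 applications of L'Hôpital's rule the quotient is (-16/(1 - 4*u)^2)/(2); substituting u = 0 gives -8.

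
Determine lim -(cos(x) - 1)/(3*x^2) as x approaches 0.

1/6

Direct substitution gives 0/0.
Apply L'Hôpital: lim (-sin(x))/(-6*x), still 0/0.
After 2 applications of L'Hôpital's rule the quotient is (-cos(x))/(-6); substituting x = 0 gives 1/6.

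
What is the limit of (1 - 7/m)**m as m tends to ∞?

Let L be the limit and take ln: ln L = lim (m)·ln(1 - 7/m) = lim (m)·(-7/m + O(1/m²)) = -7.
Hence L = e^(-7).

e^(-7)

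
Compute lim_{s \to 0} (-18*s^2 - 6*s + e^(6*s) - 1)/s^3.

36

Direct substitution gives 0/0.
Apply L'Hôpital: lim (-36*s + 6*e^(6*s) - 6)/(3*s^2), still 0/0.
Apply L'Hôpital: lim (36*e^(6*s) - 36)/(6*s), still 0/0.
After 3 applications of L'Hôpital's rule the quotient is (216*e^(6*s))/(6); substituting s = 0 gives 36.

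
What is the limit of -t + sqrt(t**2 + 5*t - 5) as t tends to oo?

5/2

An ∞ − ∞ form. Rationalising with the conjugate, the difference becomes (5t - 5) / (√(t^2 + 5*t - 5) + t).
For large t the denominator behaves like 2·t, so the quotient tends to 5/2 = 5/2.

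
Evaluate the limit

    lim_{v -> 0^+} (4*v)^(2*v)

Base → 0⁺ and exponent → 0⁺: a 0^0 form.
Take logs: 2v·ln(4v). This is 0·(−∞); rewriting as ln(4v)/(1/(2v)) and applying L'Hôpital gives 0.
Hence the limit is e^0 = 1.

1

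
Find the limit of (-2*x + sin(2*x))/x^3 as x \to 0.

-4/3

Direct substitution gives 0/0.
Apply L'Hôpital: lim (2*cos(2*x) - 2)/(3*x^2), still 0/0.
Apply L'Hôpital: lim (-4*sin(2*x))/(6*x), still 0/0.
After 3 applications of L'Hôpital's rule the quotient is (-8*cos(2*x))/(6); substituting x = 0 gives -4/3.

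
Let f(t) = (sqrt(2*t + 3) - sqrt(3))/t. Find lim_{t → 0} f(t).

√(3)/3

Substitution gives 0/0. Multiply numerator and denominator by the conjugate √(3 + 2t) + √3.
The numerator becomes (3 + 2t) − 3 = 2t, so the expression simplifies to 2/(√(3 + 2t) + √3).
Letting t → 0 gives 2/(2√3) = √(3)/3.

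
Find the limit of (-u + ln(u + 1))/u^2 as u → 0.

Direct substitution gives 0/0.
Apply L'Hôpital: lim (-1 + 1/(u + 1))/(2*u), still 0/0.
After 2 applications of L'Hôpital's rule the quotient is (-1/(u + 1)^2)/(2); substituting u = 0 gives -1/2.

-1/2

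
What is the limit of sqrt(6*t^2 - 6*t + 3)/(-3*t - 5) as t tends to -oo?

For large |t|, √(6*t^2 - 6*t + 3) ≈ √6·|t| and the denominator ≈ -3t.
Since t → −∞, |t| = −t, giving −√6/(-3) = √(6)/3.

√(6)/3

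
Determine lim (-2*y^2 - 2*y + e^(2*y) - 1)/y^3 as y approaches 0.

Direct substitution gives 0/0.
Apply L'Hôpital: lim (-4*y + 2*e^(2*y) - 2)/(3*y^2), still 0/0.
Apply L'Hôpital: lim (4*e^(2*y) - 4)/(6*y), still 0/0.
After 3 applications of L'Hôpital's rule the quotient is (8*e^(2*y))/(6); substituting y = 0 gives 4/3.

4/3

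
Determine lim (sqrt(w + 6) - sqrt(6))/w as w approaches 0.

Substitution gives 0/0. Multiply numerator and denominator by the conjugate √(6 + w) + √6.
The numerator becomes (6 + w) − 6 = w, so the expression simplifies to 1/(√(6 + w) + √6).
Letting w → 0 gives 1/(2√6) = √(6)/12.

√(6)/12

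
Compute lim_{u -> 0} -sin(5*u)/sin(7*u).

-5/7

Substitution gives 0/0.
Divide numerator and denominator by u: sin(5u)/u → 5 and sin(7u)/u → 7, so the limit is -1·5/7 = -5/7.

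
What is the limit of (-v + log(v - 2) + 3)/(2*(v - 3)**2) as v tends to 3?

-1/4

Direct substitution gives 0/0.
Apply L'Hôpital: lim (-1 + 1/(v - 2))/(4*v - 12), still 0/0.
After 2 applications of L'Hôpital's rule the quotient is (-1/(v - 2)^2)/(4); substituting v = 3 gives -1/4.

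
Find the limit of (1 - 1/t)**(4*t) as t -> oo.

The base → 1 and the exponent → ∞: a 1^∞ form.
Take logarithms: (4t)·ln(1 - 1/t). Since ln(1+u) ~ u for small u, this behaves like (4t)·(-1/t) → -4.
So the limit is e^(-4).

e^(-4)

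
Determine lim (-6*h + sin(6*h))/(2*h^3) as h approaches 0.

-18

Direct substitution gives 0/0.
Apply L'Hôpital: lim (6*cos(6*h) - 6)/(6*h^2), still 0/0.
Apply L'Hôpital: lim (-36*sin(6*h))/(12*h), still 0/0.
After 3 applications of L'Hôpital's rule the quotient is (-216*cos(6*h))/(12); substituting h = 0 gives -18.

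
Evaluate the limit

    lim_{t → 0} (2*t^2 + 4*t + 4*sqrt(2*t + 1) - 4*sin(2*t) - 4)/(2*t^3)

11/3

Substitution gives 0/0 (the numerator vanishes to order 3).
Expand each term to order t^3: the coefficient of t^3 in 4·√(1 + 2t) is 2 and in -4·sin(2t) is 16/3.
Lower-order terms cancel with the polynomial part, so the numerator is (22/3)·t^3 + o(t^3), and the limit is (22/3)/(2) = 11/3.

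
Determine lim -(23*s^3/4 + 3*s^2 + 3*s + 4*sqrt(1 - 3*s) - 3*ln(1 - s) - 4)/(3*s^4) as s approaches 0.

127/32

Substitution gives 0/0 (the numerator vanishes to order 4).
Expand each term to order s^4: the coefficient of s^4 in -3·ln(1 - s) is 3/4 and in 4·√(1 - 3s) is -405/32.
Lower-order terms cancel with the polynomial part, so the numerator is (-381/32)·s^4 + o(s^4), and the limit is (-381/32)/(-3) = 127/32.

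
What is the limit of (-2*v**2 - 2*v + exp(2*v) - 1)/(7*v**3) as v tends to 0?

4/21

Direct substitution gives 0/0.
Apply L'Hôpital: lim (-4*v + 2*e^(2*v) - 2)/(21*v^2), still 0/0.
Apply L'Hôpital: lim (4*e^(2*v) - 4)/(42*v), still 0/0.
After 3 applications of L'Hôpital's rule the quotient is (8*e^(2*v))/(42); substituting v = 0 gives 4/21.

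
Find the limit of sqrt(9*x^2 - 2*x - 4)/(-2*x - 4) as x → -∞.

3/2

For large |x|, √(9*x^2 - 2*x - 4) ≈ √9·|x| and the denominator ≈ -2x.
Since x → −∞, |x| = −x, giving −√9/(-2) = 3/2.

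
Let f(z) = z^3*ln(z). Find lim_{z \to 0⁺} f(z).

0

This is a 0·(−∞) form. Rewrite as 1·ln(z) / z^(−3) and apply L'Hôpital:
the derivative quotient is 1·(1/z) / (−3·z^(−4)) = (-1/3)·z^3 → 0.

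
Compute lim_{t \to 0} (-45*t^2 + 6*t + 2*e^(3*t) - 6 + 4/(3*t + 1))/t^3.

Substitution gives 0/0; apply L'Hôpital's rule 3 times.
After differentiating numerator and denominator 3 times the quotient is (54*e^(3*t) - 648/(3*t + 1)^4)/(6); at t = 0 this is -99.

-99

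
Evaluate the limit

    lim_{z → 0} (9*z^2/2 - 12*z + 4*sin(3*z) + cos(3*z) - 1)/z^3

Substitution gives 0/0 (the numerator vanishes to order 3).
Expand each term to order z^3: the coefficient of z^3 in cos(3z) is 0 and in 4·sin(3z) is -18.
Lower-order terms cancel with the polynomial part, so the numerator is (-18)·z^3 + o(z^3), and the limit is (-18)/(1) = -18.

-18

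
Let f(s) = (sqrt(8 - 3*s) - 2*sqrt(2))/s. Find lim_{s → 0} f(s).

Substitution gives 0/0. Multiply numerator and denominator by the conjugate √(8 - 3s) + √8.
The numerator becomes (8 - 3s) − 8 = -3s, so the expression simplifies to -3/(√(8 - 3s) + √8).
Letting s → 0 gives -3/(2√8) = -3*√(2)/8.

-3*√(2)/8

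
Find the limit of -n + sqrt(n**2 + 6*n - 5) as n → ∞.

3

An ∞ − ∞ form. Rationalising with the conjugate, the difference becomes (6n - 5) / (√(n^2 + 6*n - 5) + n).
For large n the denominator behaves like 2·n, so the quotient tends to 6/2 = 3.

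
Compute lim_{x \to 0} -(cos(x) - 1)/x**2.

1/2

Direct substitution gives 0/0.
Apply L'Hôpital: lim (-sin(x))/(-2*x), still 0/0.
After 2 applications of L'Hôpital's rule the quotient is (-cos(x))/(-2); substituting x = 0 gives 1/2.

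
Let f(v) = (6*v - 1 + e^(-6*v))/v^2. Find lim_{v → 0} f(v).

Direct substitution gives 0/0.
Apply L'Hôpital: lim (6 - 6*e^(-6*v))/(2*v), still 0/0.
After 2 applications of L'Hôpital's rule the quotient is (36*e^(-6*v))/(2); substituting v = 0 gives 18.

18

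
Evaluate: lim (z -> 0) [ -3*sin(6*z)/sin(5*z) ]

-18/5

Substitution gives 0/0.
Divide numerator and denominator by z: sin(6z)/z → 6 and sin(5z)/z → 5, so the limit is -3·6/5 = -18/5.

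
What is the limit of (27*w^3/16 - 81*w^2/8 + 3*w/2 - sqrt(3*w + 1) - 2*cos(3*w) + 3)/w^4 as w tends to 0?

Substitution gives 0/0 (the numerator vanishes to order 4).
Expand each term to order w^4: the coefficient of w^4 in −√(1 + 3w) is 405/128 and in -2·cos(3w) is -27/4.
Lower-order terms cancel with the polynomial part, so the numerator is (-459/128)·w^4 + o(w^4), and the limit is (-459/128)/(1) = -459/128.

-459/128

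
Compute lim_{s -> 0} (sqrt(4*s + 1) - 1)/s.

2

A 0/0 form; rationalise with √(1 + 4s) + √1. This collapses the numerator to 4s, leaving 4/(√(1 + 4s) + √1) → 4/(2√1) = 2.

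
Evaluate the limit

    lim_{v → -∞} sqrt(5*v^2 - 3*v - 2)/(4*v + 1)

For large |v|, √(5*v^2 - 3*v - 2) ≈ √5·|v| and the denominator ≈ 4v.
Since v → −∞, |v| = −v, giving −√5/(4) = -√(5)/4.

-√(5)/4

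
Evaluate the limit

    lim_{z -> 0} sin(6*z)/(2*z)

Substitution gives 0/0.
Write it as (6/2)·sin(6z)/(6z); since sin(u)/u → 1, the limit is 3.

3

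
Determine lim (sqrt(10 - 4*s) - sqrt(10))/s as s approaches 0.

-√(10)/5

A 0/0 form; rationalise with √(10 - 4s) + √10. This collapses the numerator to -4s, leaving -4/(√(10 - 4s) + √10) → -4/(2√10) = -√(10)/5.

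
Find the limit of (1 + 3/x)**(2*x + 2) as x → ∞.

Write it as [(1 + 3/x)^x]^(2) · (1 + 3/x)^(2). The bracketed term tends to e^(3) and the second factor to 1, so the limit is e^(6).

e^(6)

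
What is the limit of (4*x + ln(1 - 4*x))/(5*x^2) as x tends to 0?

Direct substitution gives 0/0.
Apply L'Hôpital: lim (4 - 4/(1 - 4*x))/(10*x), still 0/0.
After 2 applications of L'Hôpital's rule the quotient is (-16/(1 - 4*x)^2)/(10); substituting x = 0 gives -8/5.

-8/5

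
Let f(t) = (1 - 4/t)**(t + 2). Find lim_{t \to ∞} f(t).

e^(-4)

Let L be the limit and take ln: ln L = lim (t + 2)·ln(1 - 4/t) = lim (t + 2)·(-4/t + O(1/t²)) = -4.
Hence L = e^(-4).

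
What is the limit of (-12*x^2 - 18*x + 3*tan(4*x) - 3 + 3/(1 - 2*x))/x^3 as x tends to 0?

Substitution gives 0/0 (the numerator vanishes to order 3).
Expand each term to order x^3: the coefficient of x^3 in 3·1/(1 - 2x) is 24 and in 3·tan(4x) is 64.
Lower-order terms cancel with the polynomial part, so the numerator is (88)·x^3 + o(x^3), and the limit is (88)/(1) = 88.

88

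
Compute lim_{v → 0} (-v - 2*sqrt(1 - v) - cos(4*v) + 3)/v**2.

33/4

Substitution gives 0/0; apply L'Hôpital's rule 2 times.
After differentiating numerator and denominator 2 times the quotient is (16*cos(4*v) + 1/(2*(1 - v)^(3/2)))/(2); at v = 0 this is 33/4.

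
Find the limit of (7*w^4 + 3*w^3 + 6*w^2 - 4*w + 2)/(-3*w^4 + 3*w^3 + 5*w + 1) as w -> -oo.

Numerator and denominator both have degree 4.
Dividing every term by w^4, all lower-order terms vanish and the limit is the ratio of leading coefficients, 7/(-3) = -7/3.

-7/3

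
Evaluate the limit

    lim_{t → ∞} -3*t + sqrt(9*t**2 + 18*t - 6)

3

An ∞ − ∞ form. Rationalising with the conjugate, the difference becomes (18t - 6) / (√(9*t^2 + 18*t - 6) + 3t).
For large t the denominator behaves like 2·3t, so the quotient tends to 18/6 = 3.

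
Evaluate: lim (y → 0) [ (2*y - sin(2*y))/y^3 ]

4/3

Direct substitution gives 0/0.
Apply L'Hôpital: lim (2 - 2*cos(2*y))/(3*y^2), still 0/0.
Apply L'Hôpital: lim (4*sin(2*y))/(6*y), still 0/0.
After 3 applications of L'Hôpital's rule the quotient is (8*cos(2*y))/(6); substituting y = 0 gives 4/3.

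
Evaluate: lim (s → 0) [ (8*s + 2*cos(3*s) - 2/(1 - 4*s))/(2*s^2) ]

-41/2

Substitution gives 0/0 (the numerator vanishes to order 2).
Expand each term to order s^2: the coefficient of s^2 in -2·1/(1 - 4s) is -32 and in 2·cos(3s) is -9.
Lower-order terms cancel with the polynomial part, so the numerator is (-41)·s^2 + o(s^2), and the limit is (-41)/(2) = -41/2.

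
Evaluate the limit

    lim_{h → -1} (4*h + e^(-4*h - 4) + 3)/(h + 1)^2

8

Direct substitution gives 0/0.
Apply L'Hôpital: lim (4 - 4*e^(-4*h - 4))/(2*h + 2), still 0/0.
After 2 applications of L'Hôpital's rule the quotient is (16*e^(-4*h - 4))/(2); substituting h = -1 gives 8.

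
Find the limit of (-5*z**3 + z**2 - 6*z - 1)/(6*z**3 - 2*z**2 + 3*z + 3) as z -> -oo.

-5/6

Numerator and denominator both have degree 3.
Dividing every term by z^3, all lower-order terms vanish and the limit is the ratio of leading coefficients, -5/(6) = -5/6.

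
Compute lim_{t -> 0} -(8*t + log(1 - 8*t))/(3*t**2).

Direct substitution gives 0/0.
Apply L'Hôpital: lim (8 - 8/(1 - 8*t))/(-6*t), still 0/0.
After 2 applications of L'Hôpital's rule the quotient is (-64/(1 - 8*t)^2)/(-6); substituting t = 0 gives 32/3.

32/3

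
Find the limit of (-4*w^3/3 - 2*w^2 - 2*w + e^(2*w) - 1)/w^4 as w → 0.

2/3

Direct substitution gives 0/0.
Apply L'Hôpital: lim (-4*w^2 - 4*w + 2*e^(2*w) - 2)/(4*w^3), still 0/0.
Apply L'Hôpital: lim (-8*w + 4*e^(2*w) - 4)/(12*w^2), still 0/0.
Apply L'Hôpital: lim (8*e^(2*w) - 8)/(24*w), still 0/0.
After 4 applications of L'Hôpital's rule the quotient is (16*e^(2*w))/(24); substituting w = 0 gives 2/3.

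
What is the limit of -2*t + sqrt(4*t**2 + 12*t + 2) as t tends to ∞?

This has the form ∞ − ∞. Multiply and divide by the conjugate √(4*t^2 + 12*t + 2) + 2t.
That gives (12t + 2) / (√(4*t^2 + 12*t + 2) + 2t).
Divide numerator and denominator by t: the limit is 12/(2·2) = 3.

3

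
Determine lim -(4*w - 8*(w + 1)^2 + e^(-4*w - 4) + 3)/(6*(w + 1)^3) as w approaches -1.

16/9

Direct substitution gives 0/0.
Apply L'Hôpital: lim (-16*w - 4*e^(-4*w - 4) - 12)/(-18*(w + 1)^2), still 0/0.
Apply L'Hôpital: lim (16*e^(-4*w - 4) - 16)/(-36*w - 36), still 0/0.
After 3 applications of L'Hôpital's rule the quotient is (-64*e^(-4*w - 4))/(-36); substituting w = -1 gives 16/9.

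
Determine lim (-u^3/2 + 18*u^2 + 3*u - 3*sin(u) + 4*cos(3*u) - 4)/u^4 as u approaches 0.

Substitution gives 0/0; apply L'Hôpital's rule 4 times.
After differentiating numerator and denominator 4 times the quotient is (-3*sin(u) + 324*cos(3*u))/(24); at u = 0 this is 27/2.

27/2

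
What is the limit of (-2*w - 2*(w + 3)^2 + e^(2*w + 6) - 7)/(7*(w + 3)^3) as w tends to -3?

4/21

Direct substitution gives 0/0.
Apply L'Hôpital: lim (-4*w + 2*e^(2*w + 6) - 14)/(21*(w + 3)^2), still 0/0.
Apply L'Hôpital: lim (4*e^(2*w + 6) - 4)/(42*w + 126), still 0/0.
After 3 applications of L'Hôpital's rule the quotient is (8*e^(2*w + 6))/(42); substituting w = -3 gives 4/21.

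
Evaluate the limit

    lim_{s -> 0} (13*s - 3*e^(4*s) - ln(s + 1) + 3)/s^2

-47/2

Substitution gives 0/0; apply L'Hôpital's rule 2 times.
After differentiating numerator and denominator 2 times the quotient is (-48*e^(4*s) + (s + 1)^(-2))/(2); at s = 0 this is -47/2.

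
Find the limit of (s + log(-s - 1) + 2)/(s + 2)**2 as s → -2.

Direct substitution gives 0/0.
Apply L'Hôpital: lim (1 - 1/(-s - 1))/(2*s + 4), still 0/0.
After 2 applications of L'Hôpital's rule the quotient is (-1/(-s - 1)^2)/(2); substituting s = -2 gives -1/2.

-1/2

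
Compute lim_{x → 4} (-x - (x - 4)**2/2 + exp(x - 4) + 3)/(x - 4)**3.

Direct substitution gives 0/0.
Apply L'Hôpital: lim (-x + e^(x - 4) + 3)/(3*(x - 4)^2), still 0/0.
Apply L'Hôpital: lim (e^(x - 4) - 1)/(6*x - 24), still 0/0.
After 3 applications of L'Hôpital's rule the quotient is (e^(x - 4))/(6); substituting x = 4 gives 1/6.

1/6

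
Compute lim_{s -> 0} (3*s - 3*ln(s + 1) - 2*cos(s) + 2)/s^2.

Substitution gives 0/0; apply L'Hôpital's rule 2 times.
After differentiating numerator and denominator 2 times the quotient is (2*cos(s) + 3/(s + 1)^2)/(2); at s = 0 this is 5/2.

5/2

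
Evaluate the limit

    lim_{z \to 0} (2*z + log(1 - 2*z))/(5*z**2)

-2/5

Direct substitution gives 0/0.
Apply L'Hôpital: lim (2 - 2/(1 - 2*z))/(10*z), still 0/0.
After 2 applications of L'Hôpital's rule the quotient is (-4/(1 - 2*z)^2)/(10); substituting z = 0 gives -2/5.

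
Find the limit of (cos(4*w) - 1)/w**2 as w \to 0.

Direct substitution gives 0/0.
Apply L'Hôpital: lim (-4*sin(4*w))/(2*w), still 0/0.
After 2 applications of L'Hôpital's rule the quotient is (-16*cos(4*w))/(2); substituting w = 0 gives -8.

-8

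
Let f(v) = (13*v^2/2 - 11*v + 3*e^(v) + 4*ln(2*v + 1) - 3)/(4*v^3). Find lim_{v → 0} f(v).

Substitution gives 0/0; apply L'Hôpital's rule 3 times.
After differentiating numerator and denominator 3 times the quotient is (3*e^(v) + 64/(2*v + 1)^3)/(24); at v = 0 this is 67/24.

67/24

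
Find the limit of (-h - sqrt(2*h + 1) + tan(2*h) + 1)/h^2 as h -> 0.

Substitution gives 0/0; apply L'Hôpital's rule 2 times.
After differentiating numerator and denominator 2 times the quotient is (8*tan(2*h)/cos(2*h)^2 + (2*h + 1)^(-3/2))/(2); at h = 0 this is 1/2.

1/2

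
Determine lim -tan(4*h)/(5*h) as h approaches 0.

Substitution gives 0/0.
Since tan(u)/u → 1 as u → 0, tan(4h)/(4h) → 1 and the limit is 4/(-5) = -4/5.

-4/5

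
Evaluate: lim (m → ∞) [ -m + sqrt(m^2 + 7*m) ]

An ∞ − ∞ form. Rationalising with the conjugate, the difference becomes (7m) / (√(m^2 + 7*m) + m).
For large m the denominator behaves like 2·m, so the quotient tends to 7/2 = 7/2.

7/2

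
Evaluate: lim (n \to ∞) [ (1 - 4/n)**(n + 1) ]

Write it as [(1 - 4/n)^n]^(1) · (1 - 4/n)^(1). The bracketed term tends to e^(-4) and the second factor to 1, so the limit is e^(-4).

e^(-4)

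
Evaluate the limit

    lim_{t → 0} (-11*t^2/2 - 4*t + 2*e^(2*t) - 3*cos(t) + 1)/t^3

Substitution gives 0/0 (the numerator vanishes to order 3).
Expand each term to order t^3: the coefficient of t^3 in -3·cos(t) is 0 and in 2·e^(2t) is 8/3.
Lower-order terms cancel with the polynomial part, so the numerator is (8/3)·t^3 + o(t^3), and the limit is (8/3)/(1) = 8/3.

8/3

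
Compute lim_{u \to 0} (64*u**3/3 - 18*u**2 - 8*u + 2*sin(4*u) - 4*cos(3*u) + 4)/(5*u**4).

Substitution gives 0/0 (the numerator vanishes to order 4).
Expand each term to order u^4: the coefficient of u^4 in -4·cos(3u) is -27/2 and in 2·sin(4u) is 0.
Lower-order terms cancel with the polynomial part, so the numerator is (-27/2)·u^4 + o(u^4), and the limit is (-27/2)/(5) = -27/10.

-27/10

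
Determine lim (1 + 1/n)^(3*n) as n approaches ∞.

e^(3)

The base → 1 and the exponent → ∞: a 1^∞ form.
Take logarithms: (3n)·ln(1 + 1/n). Since ln(1+u) ~ u for small u, this behaves like (3n)·(1/n) → 3.
So the limit is e^(3).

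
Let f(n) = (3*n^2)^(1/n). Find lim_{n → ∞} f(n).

Base → ∞ and exponent → 0: an ∞^0 form.
Take logs: (1/n)·ln(3·n^2) = (ln 3 + 2·ln n)/n → 0.
So the limit is e^0 = 1.

1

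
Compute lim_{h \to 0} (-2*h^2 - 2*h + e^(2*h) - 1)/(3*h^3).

Direct substitution gives 0/0.
Apply L'Hôpital: lim (-4*h + 2*e^(2*h) - 2)/(9*h^2), still 0/0.
Apply L'Hôpital: lim (4*e^(2*h) - 4)/(18*h), still 0/0.
After 3 applications of L'Hôpital's rule the quotient is (8*e^(2*h))/(18); substituting h = 0 gives 4/9.

4/9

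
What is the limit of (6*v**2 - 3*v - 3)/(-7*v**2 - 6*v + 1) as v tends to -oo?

-6/7

Numerator and denominator both have degree 2.
Dividing every term by v^2, all lower-order terms vanish and the limit is the ratio of leading coefficients, 6/(-7) = -6/7.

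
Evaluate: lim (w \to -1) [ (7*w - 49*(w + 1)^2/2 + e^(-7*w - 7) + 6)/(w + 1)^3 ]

-343/6

Direct substitution gives 0/0.
Apply L'Hôpital: lim (-49*w - 7*e^(-7*w - 7) - 42)/(3*(w + 1)^2), still 0/0.
Apply L'Hôpital: lim (49*e^(-7*w - 7) - 49)/(6*w + 6), still 0/0.
After 3 applications of L'Hôpital's rule the quotient is (-343*e^(-7*w - 7))/(6); substituting w = -1 gives -343/6.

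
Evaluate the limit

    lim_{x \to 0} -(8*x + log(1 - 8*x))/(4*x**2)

Direct substitution gives 0/0.
Apply L'Hôpital: lim (8 - 8/(1 - 8*x))/(-8*x), still 0/0.
After 2 applications of L'Hôpital's rule the quotient is (-64/(1 - 8*x)^2)/(-8); substituting x = 0 gives 8.

8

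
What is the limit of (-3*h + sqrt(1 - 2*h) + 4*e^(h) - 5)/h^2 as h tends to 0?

Substitution gives 0/0 (the numerator vanishes to order 2).
Expand each term to order h^2: the coefficient of h^2 in 4·e^(h) is 2 and in √(1 - 2h) is -1/2.
Lower-order terms cancel with the polynomial part, so the numerator is (3/2)·h^2 + o(h^2), and the limit is (3/2)/(1) = 3/2.

3/2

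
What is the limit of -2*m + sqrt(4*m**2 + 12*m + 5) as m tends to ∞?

This has the form ∞ − ∞. Multiply and divide by the conjugate √(4*m^2 + 12*m + 5) + 2m.
That gives (12m + 5) / (√(4*m^2 + 12*m + 5) + 2m).
Divide numerator and denominator by m: the limit is 12/(2·2) = 3.

3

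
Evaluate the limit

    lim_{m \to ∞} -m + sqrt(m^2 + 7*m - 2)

An ∞ − ∞ form. Rationalising with the conjugate, the difference becomes (7m - 2) / (√(m^2 + 7*m - 2) + m).
For large m the denominator behaves like 2·m, so the quotient tends to 7/2 = 7/2.

7/2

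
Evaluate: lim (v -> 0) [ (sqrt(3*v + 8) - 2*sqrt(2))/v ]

3*√(2)/8

Substitution gives 0/0. Multiply numerator and denominator by the conjugate √(8 + 3v) + √8.
The numerator becomes (8 + 3v) − 8 = 3v, so the expression simplifies to 3/(√(8 + 3v) + √8).
Letting v → 0 gives 3/(2√8) = 3*√(2)/8.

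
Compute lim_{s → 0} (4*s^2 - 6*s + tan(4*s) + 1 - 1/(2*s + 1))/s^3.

88/3

Substitution gives 0/0 (the numerator vanishes to order 3).
Expand each term to order s^3: the coefficient of s^3 in tan(4s) is 64/3 and in −1/(1 + 2s) is 8.
Lower-order terms cancel with the polynomial part, so the numerator is (88/3)·s^3 + o(s^3), and the limit is (88/3)/(1) = 88/3.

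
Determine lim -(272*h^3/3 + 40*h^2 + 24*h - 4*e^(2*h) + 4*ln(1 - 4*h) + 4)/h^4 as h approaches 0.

Substitution gives 0/0; apply L'Hôpital's rule 4 times.
After differentiating numerator and denominator 4 times the quotient is (-64*e^(2*h) - 6144/(4*h - 1)^4)/(-24); at h = 0 this is 776/3.

776/3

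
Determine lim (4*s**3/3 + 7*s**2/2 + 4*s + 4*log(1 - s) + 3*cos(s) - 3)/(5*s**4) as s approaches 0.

-7/40

Substitution gives 0/0 (the numerator vanishes to order 4).
Expand each term to order s^4: the coefficient of s^4 in 4·ln(1 - s) is -1 and in 3·cos(s) is 1/8.
Lower-order terms cancel with the polynomial part, so the numerator is (-7/8)·s^4 + o(s^4), and the limit is (-7/8)/(5) = -7/40.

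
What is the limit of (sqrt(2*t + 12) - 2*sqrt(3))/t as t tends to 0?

√(3)/6

A 0/0 form; rationalise with √(12 + 2t) + √12. This collapses the numerator to 2t, leaving 2/(√(12 + 2t) + √12) → 2/(2√12) = √(3)/6.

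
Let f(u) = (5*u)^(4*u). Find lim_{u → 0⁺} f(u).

1

Base → 0⁺ and exponent → 0⁺: a 0^0 form.
Take logs: 4u·ln(5u). This is 0·(−∞); rewriting as ln(5u)/(1/(4u)) and applying L'Hôpital gives 0.
Hence the limit is e^0 = 1.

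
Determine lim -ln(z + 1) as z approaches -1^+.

∞

As z → -1⁺, z + 1 → 0⁺ and ln(z + 1) → −∞.
Multiplying by -1 gives ∞.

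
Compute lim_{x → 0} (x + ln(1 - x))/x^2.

Direct substitution gives 0/0.
Apply L'Hôpital: lim (1 - 1/(1 - x))/(2*x), still 0/0.
After 2 applications of L'Hôpital's rule the quotient is (-1/(1 - x)^2)/(2); substituting x = 0 gives -1/2.

-1/2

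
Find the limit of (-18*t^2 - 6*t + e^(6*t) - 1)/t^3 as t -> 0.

Direct substitution gives 0/0.
Apply L'Hôpital: lim (-36*t + 6*e^(6*t) - 6)/(3*t^2), still 0/0.
Apply L'Hôpital: lim (36*e^(6*t) - 36)/(6*t), still 0/0.
After 3 applications of L'Hôpital's rule the quotient is (216*e^(6*t))/(6); substituting t = 0 gives 36.

36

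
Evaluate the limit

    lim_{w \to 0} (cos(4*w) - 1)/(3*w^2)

-8/3

Direct substitution gives 0/0.
Apply L'Hôpital: lim (-4*sin(4*w))/(6*w), still 0/0.
After 2 applications of L'Hôpital's rule the quotient is (-16*cos(4*w))/(6); substituting w = 0 gives -8/3.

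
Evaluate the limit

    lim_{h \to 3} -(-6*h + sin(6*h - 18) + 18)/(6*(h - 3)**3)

Direct substitution gives 0/0.
Apply L'Hôpital: lim (6*cos(6*h - 18) - 6)/(-18*(h - 3)^2), still 0/0.
Apply L'Hôpital: lim (-36*sin(6*h - 18))/(108 - 36*h), still 0/0.
After 3 applications of L'Hôpital's rule the quotient is (-216*cos(6*h - 18))/(-36); substituting h = 3 gives 6.

6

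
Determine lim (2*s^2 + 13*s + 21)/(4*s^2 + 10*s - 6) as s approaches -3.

-1/14

At s = -3 both the top and bottom vanish — a removable singularity. Factoring out (s + 3) from each leaves (2*s + 7)/(4*s - 2), which at s = -3 equals -1/14.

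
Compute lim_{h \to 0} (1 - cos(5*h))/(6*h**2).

Substitution gives 0/0.
Use (1 − cos u)/u² → 1/2 with u = 5h: the limit is 5²/(2·6) = 25/12.

25/12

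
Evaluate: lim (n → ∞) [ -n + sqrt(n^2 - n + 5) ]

An ∞ − ∞ form. Rationalising with the conjugate, the difference becomes (-n + 5) / (√(n^2 - n + 5) + n).
For large n the denominator behaves like 2·n, so the quotient tends to -1/2 = -1/2.

-1/2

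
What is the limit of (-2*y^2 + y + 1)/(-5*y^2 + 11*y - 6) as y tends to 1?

-3

Direct substitution gives 0/0, so factor. Both numerator and denominator have (y - 1) as a factor.
After cancelling, the expression reduces to (-2*y - 1)/(6 - 5*y).
Substituting y = 1 gives -3.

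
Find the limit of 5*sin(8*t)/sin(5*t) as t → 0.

Substitution gives 0/0.
Divide numerator and denominator by t: sin(8t)/t → 8 and sin(5t)/t → 5, so the limit is 5·8/5 = 8.

8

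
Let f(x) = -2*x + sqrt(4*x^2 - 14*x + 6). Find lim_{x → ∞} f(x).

An ∞ − ∞ form. Rationalising with the conjugate, the difference becomes (-14x + 6) / (√(4*x^2 - 14*x + 6) + 2x).
For large x the denominator behaves like 2·2x, so the quotient tends to -14/4 = -7/2.

-7/2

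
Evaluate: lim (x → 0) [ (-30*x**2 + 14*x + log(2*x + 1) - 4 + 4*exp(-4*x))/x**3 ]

Substitution gives 0/0 (the numerator vanishes to order 3).
Expand each term to order x^3: the coefficient of x^3 in ln(1 + 2x) is 8/3 and in 4·e^(-4x) is -128/3.
Lower-order terms cancel with the polynomial part, so the numerator is (-40)·x^3 + o(x^3), and the limit is (-40)/(1) = -40.

-40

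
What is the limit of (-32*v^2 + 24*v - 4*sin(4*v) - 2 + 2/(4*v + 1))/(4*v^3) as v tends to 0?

Substitution gives 0/0 (the numerator vanishes to order 3).
Expand each term to order v^3: the coefficient of v^3 in 2·1/(1 + 4v) is -128 and in -4·sin(4v) is 128/3.
Lower-order terms cancel with the polynomial part, so the numerator is (-256/3)·v^3 + o(v^3), and the limit is (-256/3)/(4) = -64/3.

-64/3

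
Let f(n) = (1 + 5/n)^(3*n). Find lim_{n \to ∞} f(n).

The base → 1 and the exponent → ∞: a 1^∞ form.
Take logarithms: (3n)·ln(1 + 5/n). Since ln(1+u) ~ u for small u, this behaves like (3n)·(5/n) → 15.
So the limit is e^(15).

e^(15)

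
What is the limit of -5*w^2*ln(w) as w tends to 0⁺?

This is a 0·(−∞) form. Rewrite as -5·ln(w) / w^(−2) and apply L'Hôpital:
the derivative quotient is -5·(1/w) / (−2·w^(−3)) = (5/2)·w^2 → 0.

0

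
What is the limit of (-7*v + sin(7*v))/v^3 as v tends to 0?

-343/6

Direct substitution gives 0/0.
Apply L'Hôpital: lim (7*cos(7*v) - 7)/(3*v^2), still 0/0.
Apply L'Hôpital: lim (-49*sin(7*v))/(6*v), still 0/0.
After 3 applications of L'Hôpital's rule the quotient is (-343*cos(7*v))/(6); substituting v = 0 gives -343/6.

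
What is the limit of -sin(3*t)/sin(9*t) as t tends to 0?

Substitution gives 0/0.
Divide numerator and denominator by t: sin(3t)/t → 3 and sin(9t)/t → 9, so the limit is -1·3/9 = -1/3.

-1/3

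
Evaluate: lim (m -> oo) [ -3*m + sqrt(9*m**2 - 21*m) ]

-7/2

An ∞ − ∞ form. Rationalising with the conjugate, the difference becomes (-21m) / (√(9*m^2 - 21*m) + 3m).
For large m the denominator behaves like 2·3m, so the quotient tends to -21/6 = -7/2.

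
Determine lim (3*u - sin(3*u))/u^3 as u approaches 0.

9/2

Direct substitution gives 0/0.
Apply L'Hôpital: lim (3 - 3*cos(3*u))/(3*u^2), still 0/0.
Apply L'Hôpital: lim (9*sin(3*u))/(6*u), still 0/0.
After 3 applications of L'Hôpital's rule the quotient is (27*cos(3*u))/(6); substituting u = 0 gives 9/2.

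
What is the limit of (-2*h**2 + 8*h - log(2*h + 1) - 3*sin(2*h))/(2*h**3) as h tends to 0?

2/3

Substitution gives 0/0 (the numerator vanishes to order 3).
Expand each term to order h^3: the coefficient of h^3 in −ln(1 + 2h) is -8/3 and in -3·sin(2h) is 4.
Lower-order terms cancel with the polynomial part, so the numerator is (4/3)·h^3 + o(h^3), and the limit is (4/3)/(2) = 2/3.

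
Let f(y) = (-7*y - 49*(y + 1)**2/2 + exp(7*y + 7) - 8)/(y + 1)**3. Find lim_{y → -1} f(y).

343/6

Direct substitution gives 0/0.
Apply L'Hôpital: lim (-49*y + 7*e^(7*y + 7) - 56)/(3*(y + 1)^2), still 0/0.
Apply L'Hôpital: lim (49*e^(7*y + 7) - 49)/(6*y + 6), still 0/0.
After 3 applications of L'Hôpital's rule the quotient is (343*e^(7*y + 7))/(6); substituting y = -1 gives 343/6.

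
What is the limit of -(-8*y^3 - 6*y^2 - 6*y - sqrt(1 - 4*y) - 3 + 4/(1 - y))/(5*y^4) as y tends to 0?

Substitution gives 0/0; apply L'Hôpital's rule 4 times.
After differentiating numerator and denominator 4 times the quotient is (-96/(y - 1)^5 + 240/(1 - 4*y)^(7/2))/(-120); at y = 0 this is -14/5.

-14/5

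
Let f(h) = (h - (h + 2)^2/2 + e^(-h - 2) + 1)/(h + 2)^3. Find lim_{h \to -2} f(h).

-1/6

Direct substitution gives 0/0.
Apply L'Hôpital: lim (-h - e^(-h - 2) - 1)/(3*(h + 2)^2), still 0/0.
Apply L'Hôpital: lim (e^(-h - 2) - 1)/(6*h + 12), still 0/0.
After 3 applications of L'Hôpital's rule the quotient is (-e^(-h - 2))/(6); substituting h = -2 gives -1/6.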